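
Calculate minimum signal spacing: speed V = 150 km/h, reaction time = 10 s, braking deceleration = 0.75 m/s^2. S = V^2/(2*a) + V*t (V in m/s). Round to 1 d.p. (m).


V = 150 / 3.6 = 41.6667 m/s
Braking distance = 41.6667^2 / (2*0.75) = 1157.4074 m
Sighting distance = 41.6667 * 10 = 416.6667 m
S = 1157.4074 + 416.6667 = 1574.1 m

1574.1


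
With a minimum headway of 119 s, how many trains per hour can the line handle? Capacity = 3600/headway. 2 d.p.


Capacity = 3600 / headway
Capacity = 3600 / 119
Capacity = 30.25 trains/hour

30.25


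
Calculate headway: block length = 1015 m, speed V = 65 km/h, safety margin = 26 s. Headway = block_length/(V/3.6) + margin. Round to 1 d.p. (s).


V = 65 / 3.6 = 18.0556 m/s
Block traversal time = 1015 / 18.0556 = 56.2154 s
Headway = 56.2154 + 26
Headway = 82.2 s

82.2


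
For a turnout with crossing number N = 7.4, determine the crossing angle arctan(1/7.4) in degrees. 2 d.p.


1/N = 1/7.4 = 0.135135
angle = arctan(0.135135) = 0.134321 rad
angle = 0.134321 * 180/pi = 7.70 degrees

7.70


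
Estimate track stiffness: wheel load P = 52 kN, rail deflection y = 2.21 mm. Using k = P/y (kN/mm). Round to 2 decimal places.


Track stiffness k = P / y
k = 52 / 2.21
k = 23.53 kN/mm

23.53


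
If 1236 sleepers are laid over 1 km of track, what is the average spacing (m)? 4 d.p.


Spacing = 1000 m / number of sleepers
Spacing = 1000 / 1236
Spacing = 0.8091 m

0.8091


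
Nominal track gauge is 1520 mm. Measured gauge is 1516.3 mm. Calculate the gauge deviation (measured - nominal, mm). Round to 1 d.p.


Deviation = measured - nominal
Deviation = 1516.3 - 1520
Deviation = -3.7 mm

-3.7


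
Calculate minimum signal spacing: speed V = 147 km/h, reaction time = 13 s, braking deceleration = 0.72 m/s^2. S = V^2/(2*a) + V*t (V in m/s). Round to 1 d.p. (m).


V = 147 / 3.6 = 40.8333 m/s
Braking distance = 40.8333^2 / (2*0.72) = 1157.8897 m
Sighting distance = 40.8333 * 13 = 530.8333 m
S = 1157.8897 + 530.8333 = 1688.7 m

1688.7


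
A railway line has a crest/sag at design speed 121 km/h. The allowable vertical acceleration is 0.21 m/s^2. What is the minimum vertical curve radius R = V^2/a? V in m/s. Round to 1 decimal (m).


Convert speed: V = 121 / 3.6 = 33.6111 m/s
V^2 = 1129.7068 m^2/s^2
R_v = 1129.7068 / 0.21
R_v = 5379.6 m

5379.6


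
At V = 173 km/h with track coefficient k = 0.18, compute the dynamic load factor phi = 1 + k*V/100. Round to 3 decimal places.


phi = 1 + k * V / 100
phi = 1 + 0.18 * 173 / 100
phi = 1 + 0.3114
phi = 1.311

1.311


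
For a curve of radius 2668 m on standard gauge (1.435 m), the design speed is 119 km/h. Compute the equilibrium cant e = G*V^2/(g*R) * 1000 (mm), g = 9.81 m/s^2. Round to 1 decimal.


Convert speed: V = 119 / 3.6 = 33.0556 m/s
Apply formula: e = 1.435 * 33.0556^2 / (9.81 * 2668)
e = 1.435 * 1092.6698 / 26173.08
e = 0.059908 m = 59.9 mm

59.9


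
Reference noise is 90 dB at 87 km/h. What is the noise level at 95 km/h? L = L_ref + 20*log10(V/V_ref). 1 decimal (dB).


V/V_ref = 95 / 87 = 1.091954
log10(1.091954) = 0.038204
20 * 0.038204 = 0.7641
L = 90 + 0.7641 = 90.8 dB

90.8


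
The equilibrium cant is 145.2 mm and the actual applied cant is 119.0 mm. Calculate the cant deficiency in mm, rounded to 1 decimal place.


Cant deficiency = equilibrium cant - actual cant
CD = 145.2 - 119.0
CD = 26.2 mm

26.2


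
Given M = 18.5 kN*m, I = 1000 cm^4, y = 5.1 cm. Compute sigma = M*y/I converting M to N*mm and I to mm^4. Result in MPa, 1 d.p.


Convert units:
M = 18.5 kN*m = 18500000 N*mm
y = 5.1 cm = 51 mm
I = 1000 cm^4 = 10000000 mm^4
sigma = 18500000 * 51 / 10000000
sigma = 94.4 MPa

94.4


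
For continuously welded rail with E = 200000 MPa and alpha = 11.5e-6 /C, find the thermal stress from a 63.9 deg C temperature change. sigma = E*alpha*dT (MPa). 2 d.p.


sigma = E * alpha * dT
sigma = 200000 * 11.5e-6 * 63.9
sigma = 2.3 * 63.9
sigma = 146.97 MPa

146.97


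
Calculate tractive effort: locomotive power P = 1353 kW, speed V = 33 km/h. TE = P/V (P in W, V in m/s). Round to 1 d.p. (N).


Convert: P = 1353 kW = 1353000 W
V = 33 / 3.6 = 9.1667 m/s
TE = 1353000 / 9.1667
TE = 147600.0 N

147600.0


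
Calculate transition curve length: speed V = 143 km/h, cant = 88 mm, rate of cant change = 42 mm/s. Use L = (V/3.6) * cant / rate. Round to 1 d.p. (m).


Convert speed: V = 143 / 3.6 = 39.7222 m/s
L = 39.7222 * 88 / 42
L = 3495.5556 / 42
L = 83.2 m

83.2


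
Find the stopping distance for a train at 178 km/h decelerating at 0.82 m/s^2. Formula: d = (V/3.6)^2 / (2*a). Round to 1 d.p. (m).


Convert speed: V = 178 / 3.6 = 49.4444 m/s
V^2 = 2444.7531
d = 2444.7531 / (2 * 0.82)
d = 2444.7531 / 1.64
d = 1490.7 m

1490.7


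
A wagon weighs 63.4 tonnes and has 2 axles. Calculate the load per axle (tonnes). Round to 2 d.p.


Load per axle = total weight / number of axles
Load = 63.4 / 2
Load = 31.70 tonnes

31.70


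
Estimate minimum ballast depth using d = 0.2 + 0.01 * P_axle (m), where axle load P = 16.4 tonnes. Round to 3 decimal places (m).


d = 0.2 + 0.01 * 16.4
d = 0.2 + 0.164
d = 0.364 m

0.364


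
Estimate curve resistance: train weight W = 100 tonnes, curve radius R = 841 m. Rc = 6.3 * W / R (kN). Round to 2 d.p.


Rc = 6.3 * W / R
Rc = 6.3 * 100 / 841
Rc = 630.0 / 841
Rc = 0.75 kN

0.75


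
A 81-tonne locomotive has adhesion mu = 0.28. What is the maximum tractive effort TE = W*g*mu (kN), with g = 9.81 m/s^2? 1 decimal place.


TE_max = W * g * mu
TE_max = 81 * 9.81 * 0.28
TE_max = 794.61 * 0.28
TE_max = 222.5 kN

222.5


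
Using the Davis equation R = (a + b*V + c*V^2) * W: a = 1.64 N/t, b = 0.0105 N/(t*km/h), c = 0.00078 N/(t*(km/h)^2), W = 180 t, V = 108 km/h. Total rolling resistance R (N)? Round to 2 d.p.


b*V = 0.0105 * 108 = 1.134
c*V^2 = 0.00078 * 11664 = 9.09792
R_per_t = 1.64 + 1.134 + 9.09792 = 11.87192 N/t
R_total = 11.87192 * 180 = 2136.95 N

2136.95


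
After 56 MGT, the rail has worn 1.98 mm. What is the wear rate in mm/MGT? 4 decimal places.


Wear rate = total wear / cumulative tonnage
Rate = 1.98 / 56
Rate = 0.0354 mm/MGT

0.0354


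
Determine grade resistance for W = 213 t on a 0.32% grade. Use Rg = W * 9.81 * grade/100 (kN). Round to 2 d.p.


Rg = W * 9.81 * grade / 100
Rg = 213 * 9.81 * 0.32 / 100
Rg = 2089.53 * 0.0032
Rg = 6.69 kN

6.69


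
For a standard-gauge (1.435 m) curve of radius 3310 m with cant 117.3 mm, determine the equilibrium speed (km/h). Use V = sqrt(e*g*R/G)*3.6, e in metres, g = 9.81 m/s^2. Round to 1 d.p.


Convert cant: e = 117.3 mm = 0.1173 m
V_ms = sqrt(0.1173 * 9.81 * 3310 / 1.435)
V_ms = sqrt(2654.257861) = 51.5195 m/s
V = 51.5195 * 3.6 = 185.5 km/h

185.5


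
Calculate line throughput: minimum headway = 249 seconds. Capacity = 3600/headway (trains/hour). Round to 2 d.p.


Capacity = 3600 / headway
Capacity = 3600 / 249
Capacity = 14.46 trains/hour

14.46


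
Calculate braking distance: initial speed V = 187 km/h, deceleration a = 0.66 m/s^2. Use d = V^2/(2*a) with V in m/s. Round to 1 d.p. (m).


Convert speed: V = 187 / 3.6 = 51.9444 m/s
V^2 = 2698.2253
d = 2698.2253 / (2 * 0.66)
d = 2698.2253 / 1.32
d = 2044.1 m

2044.1


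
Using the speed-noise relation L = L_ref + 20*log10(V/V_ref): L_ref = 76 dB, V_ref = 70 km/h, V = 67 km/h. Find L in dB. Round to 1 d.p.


V/V_ref = 67 / 70 = 0.957143
log10(0.957143) = -0.019023
20 * -0.019023 = -0.3805
L = 76 + -0.3805 = 75.6 dB

75.6


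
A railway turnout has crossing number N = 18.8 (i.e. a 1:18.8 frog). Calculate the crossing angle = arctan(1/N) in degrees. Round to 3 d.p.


1/N = 1/18.8 = 0.053191
angle = arctan(0.053191) = 0.053141 rad
angle = 0.053141 * 180/pi = 3.045 degrees

3.045


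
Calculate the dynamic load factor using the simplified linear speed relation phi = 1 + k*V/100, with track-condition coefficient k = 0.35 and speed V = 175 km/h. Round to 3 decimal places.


phi = 1 + k * V / 100
phi = 1 + 0.35 * 175 / 100
phi = 1 + 0.6125
phi = 1.613

1.613


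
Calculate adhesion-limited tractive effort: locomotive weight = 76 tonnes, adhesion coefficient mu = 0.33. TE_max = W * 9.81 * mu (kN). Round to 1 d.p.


TE_max = W * g * mu
TE_max = 76 * 9.81 * 0.33
TE_max = 745.56 * 0.33
TE_max = 246.0 kN

246.0


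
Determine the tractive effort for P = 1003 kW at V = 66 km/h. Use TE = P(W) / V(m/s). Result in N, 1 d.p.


Convert: P = 1003 kW = 1003000 W
V = 66 / 3.6 = 18.3333 m/s
TE = 1003000 / 18.3333
TE = 54709.1 N

54709.1


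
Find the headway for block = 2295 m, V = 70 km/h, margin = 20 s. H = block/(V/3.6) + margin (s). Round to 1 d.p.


V = 70 / 3.6 = 19.4444 m/s
Block traversal time = 2295 / 19.4444 = 118.0286 s
Headway = 118.0286 + 20
Headway = 138.0 s

138.0


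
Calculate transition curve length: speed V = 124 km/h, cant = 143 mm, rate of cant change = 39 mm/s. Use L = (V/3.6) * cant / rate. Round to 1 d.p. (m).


Convert speed: V = 124 / 3.6 = 34.4444 m/s
L = 34.4444 * 143 / 39
L = 4925.5556 / 39
L = 126.3 m

126.3


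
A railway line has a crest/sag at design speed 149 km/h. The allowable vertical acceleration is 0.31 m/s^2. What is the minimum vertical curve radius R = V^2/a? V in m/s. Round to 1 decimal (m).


Convert speed: V = 149 / 3.6 = 41.3889 m/s
V^2 = 1713.0401 m^2/s^2
R_v = 1713.0401 / 0.31
R_v = 5525.9 m

5525.9


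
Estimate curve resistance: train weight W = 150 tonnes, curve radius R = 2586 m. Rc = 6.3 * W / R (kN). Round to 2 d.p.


Rc = 6.3 * W / R
Rc = 6.3 * 150 / 2586
Rc = 945.0 / 2586
Rc = 0.37 kN

0.37


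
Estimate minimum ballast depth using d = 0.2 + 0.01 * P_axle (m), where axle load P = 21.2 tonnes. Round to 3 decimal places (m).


d = 0.2 + 0.01 * 21.2
d = 0.2 + 0.212
d = 0.412 m

0.412


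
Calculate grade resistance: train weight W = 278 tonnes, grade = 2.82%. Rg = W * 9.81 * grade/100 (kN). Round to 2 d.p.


Rg = W * 9.81 * grade / 100
Rg = 278 * 9.81 * 2.82 / 100
Rg = 2727.18 * 0.0282
Rg = 76.91 kN

76.91


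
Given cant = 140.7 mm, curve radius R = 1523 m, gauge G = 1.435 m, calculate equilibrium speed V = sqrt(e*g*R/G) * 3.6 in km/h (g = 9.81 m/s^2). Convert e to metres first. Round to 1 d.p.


Convert cant: e = 140.7 mm = 0.1407 m
V_ms = sqrt(0.1407 * 9.81 * 1523 / 1.435)
V_ms = sqrt(1464.910551) = 38.2741 m/s
V = 38.2741 * 3.6 = 137.8 km/h

137.8


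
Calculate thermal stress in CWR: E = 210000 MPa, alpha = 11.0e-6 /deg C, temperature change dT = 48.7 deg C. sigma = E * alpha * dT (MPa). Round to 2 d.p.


sigma = E * alpha * dT
sigma = 210000 * 11.0e-6 * 48.7
sigma = 2.31 * 48.7
sigma = 112.50 MPa

112.50


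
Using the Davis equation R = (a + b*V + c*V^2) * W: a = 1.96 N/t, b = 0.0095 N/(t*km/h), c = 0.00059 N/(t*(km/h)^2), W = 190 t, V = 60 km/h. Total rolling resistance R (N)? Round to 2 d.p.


b*V = 0.0095 * 60 = 0.57
c*V^2 = 0.00059 * 3600 = 2.124
R_per_t = 1.96 + 0.57 + 2.124 = 4.654 N/t
R_total = 4.654 * 190 = 884.26 N

884.26


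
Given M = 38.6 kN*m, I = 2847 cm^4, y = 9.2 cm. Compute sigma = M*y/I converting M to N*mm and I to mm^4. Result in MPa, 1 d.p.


Convert units:
M = 38.6 kN*m = 38600000 N*mm
y = 9.2 cm = 92 mm
I = 2847 cm^4 = 28470000 mm^4
sigma = 38600000 * 92 / 28470000
sigma = 124.7 MPa

124.7


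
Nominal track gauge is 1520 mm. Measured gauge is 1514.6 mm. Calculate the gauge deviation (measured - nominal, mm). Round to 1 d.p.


Deviation = measured - nominal
Deviation = 1514.6 - 1520
Deviation = -5.4 mm

-5.4


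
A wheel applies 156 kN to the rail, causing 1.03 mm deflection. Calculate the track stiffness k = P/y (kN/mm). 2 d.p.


Track stiffness k = P / y
k = 156 / 1.03
k = 151.46 kN/mm

151.46


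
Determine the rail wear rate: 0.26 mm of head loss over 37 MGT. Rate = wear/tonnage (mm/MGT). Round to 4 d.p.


Wear rate = total wear / cumulative tonnage
Rate = 0.26 / 37
Rate = 0.0070 mm/MGT

0.0070


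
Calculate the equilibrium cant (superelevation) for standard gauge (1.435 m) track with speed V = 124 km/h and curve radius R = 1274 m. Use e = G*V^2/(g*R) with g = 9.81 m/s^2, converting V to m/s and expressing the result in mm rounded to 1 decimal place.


Convert speed: V = 124 / 3.6 = 34.4444 m/s
Apply formula: e = 1.435 * 34.4444^2 / (9.81 * 1274)
e = 1.435 * 1186.4198 / 12497.94
e = 0.136223 m = 136.2 mm

136.2


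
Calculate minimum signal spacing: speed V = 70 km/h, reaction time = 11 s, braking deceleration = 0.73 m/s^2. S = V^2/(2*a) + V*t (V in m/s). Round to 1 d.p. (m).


V = 70 / 3.6 = 19.4444 m/s
Braking distance = 19.4444^2 / (2*0.73) = 258.9633 m
Sighting distance = 19.4444 * 11 = 213.8889 m
S = 258.9633 + 213.8889 = 472.9 m

472.9


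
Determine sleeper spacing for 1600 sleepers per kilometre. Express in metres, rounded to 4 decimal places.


Spacing = 1000 m / number of sleepers
Spacing = 1000 / 1600
Spacing = 0.6250 m

0.6250


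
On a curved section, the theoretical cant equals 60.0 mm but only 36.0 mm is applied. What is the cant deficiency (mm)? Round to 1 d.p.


Cant deficiency = equilibrium cant - actual cant
CD = 60.0 - 36.0
CD = 24.0 mm

24.0


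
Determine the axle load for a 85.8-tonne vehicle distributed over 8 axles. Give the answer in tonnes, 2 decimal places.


Load per axle = total weight / number of axles
Load = 85.8 / 8
Load = 10.73 tonnes

10.73


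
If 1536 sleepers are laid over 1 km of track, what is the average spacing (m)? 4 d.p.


Spacing = 1000 m / number of sleepers
Spacing = 1000 / 1536
Spacing = 0.6510 m

0.6510


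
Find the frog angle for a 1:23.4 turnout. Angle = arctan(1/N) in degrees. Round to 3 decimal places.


1/N = 1/23.4 = 0.042735
angle = arctan(0.042735) = 0.042709 rad
angle = 0.042709 * 180/pi = 2.447 degrees

2.447


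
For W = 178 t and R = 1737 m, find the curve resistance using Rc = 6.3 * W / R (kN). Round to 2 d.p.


Rc = 6.3 * W / R
Rc = 6.3 * 178 / 1737
Rc = 1121.4 / 1737
Rc = 0.65 kN

0.65


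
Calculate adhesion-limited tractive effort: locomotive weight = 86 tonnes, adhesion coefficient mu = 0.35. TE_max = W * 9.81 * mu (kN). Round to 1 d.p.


TE_max = W * g * mu
TE_max = 86 * 9.81 * 0.35
TE_max = 843.66 * 0.35
TE_max = 295.3 kN

295.3


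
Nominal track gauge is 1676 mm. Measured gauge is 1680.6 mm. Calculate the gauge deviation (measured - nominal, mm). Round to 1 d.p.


Deviation = measured - nominal
Deviation = 1680.6 - 1676
Deviation = 4.6 mm

4.6


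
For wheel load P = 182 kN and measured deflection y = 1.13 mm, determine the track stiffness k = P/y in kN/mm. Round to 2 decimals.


Track stiffness k = P / y
k = 182 / 1.13
k = 161.06 kN/mm

161.06


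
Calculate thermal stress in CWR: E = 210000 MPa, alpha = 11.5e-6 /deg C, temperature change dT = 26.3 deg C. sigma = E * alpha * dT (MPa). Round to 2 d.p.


sigma = E * alpha * dT
sigma = 210000 * 11.5e-6 * 26.3
sigma = 2.415 * 26.3
sigma = 63.51 MPa

63.51


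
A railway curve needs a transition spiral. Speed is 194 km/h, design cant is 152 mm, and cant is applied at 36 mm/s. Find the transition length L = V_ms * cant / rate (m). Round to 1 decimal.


Convert speed: V = 194 / 3.6 = 53.8889 m/s
L = 53.8889 * 152 / 36
L = 8191.1111 / 36
L = 227.5 m

227.5


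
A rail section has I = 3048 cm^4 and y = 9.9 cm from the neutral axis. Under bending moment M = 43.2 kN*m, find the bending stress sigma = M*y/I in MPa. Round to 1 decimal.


Convert units:
M = 43.2 kN*m = 43200000 N*mm
y = 9.9 cm = 99 mm
I = 3048 cm^4 = 30480000 mm^4
sigma = 43200000 * 99 / 30480000
sigma = 140.3 MPa

140.3


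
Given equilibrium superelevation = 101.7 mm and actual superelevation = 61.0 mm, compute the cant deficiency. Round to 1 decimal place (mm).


Cant deficiency = equilibrium cant - actual cant
CD = 101.7 - 61.0
CD = 40.7 mm

40.7


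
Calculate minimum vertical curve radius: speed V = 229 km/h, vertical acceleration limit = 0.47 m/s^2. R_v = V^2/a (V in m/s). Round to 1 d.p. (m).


Convert speed: V = 229 / 3.6 = 63.6111 m/s
V^2 = 4046.3735 m^2/s^2
R_v = 4046.3735 / 0.47
R_v = 8609.3 m

8609.3


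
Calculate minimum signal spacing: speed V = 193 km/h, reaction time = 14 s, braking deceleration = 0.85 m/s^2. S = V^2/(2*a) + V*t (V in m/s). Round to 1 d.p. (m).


V = 193 / 3.6 = 53.6111 m/s
Braking distance = 53.6111^2 / (2*0.85) = 1690.6772 m
Sighting distance = 53.6111 * 14 = 750.5556 m
S = 1690.6772 + 750.5556 = 2441.2 m

2441.2


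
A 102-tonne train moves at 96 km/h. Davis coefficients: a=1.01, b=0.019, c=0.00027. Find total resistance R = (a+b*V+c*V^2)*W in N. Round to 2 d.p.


b*V = 0.019 * 96 = 1.824
c*V^2 = 0.00027 * 9216 = 2.48832
R_per_t = 1.01 + 1.824 + 2.48832 = 5.32232 N/t
R_total = 5.32232 * 102 = 542.88 N

542.88


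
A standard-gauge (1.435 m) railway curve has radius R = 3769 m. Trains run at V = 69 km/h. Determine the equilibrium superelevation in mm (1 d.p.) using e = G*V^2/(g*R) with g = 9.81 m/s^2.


Convert speed: V = 69 / 3.6 = 19.1667 m/s
Apply formula: e = 1.435 * 19.1667^2 / (9.81 * 3769)
e = 1.435 * 367.3611 / 36973.89
e = 0.014258 m = 14.3 mm

14.3


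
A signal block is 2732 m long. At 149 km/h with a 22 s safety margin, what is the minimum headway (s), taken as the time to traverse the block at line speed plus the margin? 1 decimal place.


V = 149 / 3.6 = 41.3889 m/s
Block traversal time = 2732 / 41.3889 = 66.0081 s
Headway = 66.0081 + 22
Headway = 88.0 s

88.0


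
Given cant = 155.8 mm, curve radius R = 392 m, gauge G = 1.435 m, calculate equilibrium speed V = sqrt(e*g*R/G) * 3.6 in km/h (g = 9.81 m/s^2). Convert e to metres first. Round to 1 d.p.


Convert cant: e = 155.8 mm = 0.1558 m
V_ms = sqrt(0.1558 * 9.81 * 392 / 1.435)
V_ms = sqrt(417.5136) = 20.4331 m/s
V = 20.4331 * 3.6 = 73.6 km/h

73.6


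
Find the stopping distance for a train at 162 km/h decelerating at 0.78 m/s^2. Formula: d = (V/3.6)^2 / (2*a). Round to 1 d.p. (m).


Convert speed: V = 162 / 3.6 = 45.0 m/s
V^2 = 2025.0
d = 2025.0 / (2 * 0.78)
d = 2025.0 / 1.56
d = 1298.1 m

1298.1


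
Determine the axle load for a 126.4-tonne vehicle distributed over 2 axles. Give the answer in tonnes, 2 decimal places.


Load per axle = total weight / number of axles
Load = 126.4 / 2
Load = 63.20 tonnes

63.20


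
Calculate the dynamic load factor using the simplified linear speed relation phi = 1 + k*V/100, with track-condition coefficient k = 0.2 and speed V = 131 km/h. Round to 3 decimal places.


phi = 1 + k * V / 100
phi = 1 + 0.2 * 131 / 100
phi = 1 + 0.262
phi = 1.262

1.262


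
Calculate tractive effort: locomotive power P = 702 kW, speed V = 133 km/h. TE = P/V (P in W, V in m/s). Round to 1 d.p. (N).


Convert: P = 702 kW = 702000 W
V = 133 / 3.6 = 36.9444 m/s
TE = 702000 / 36.9444
TE = 19001.5 N

19001.5


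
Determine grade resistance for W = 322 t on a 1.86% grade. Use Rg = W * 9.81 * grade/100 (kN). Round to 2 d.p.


Rg = W * 9.81 * grade / 100
Rg = 322 * 9.81 * 1.86 / 100
Rg = 3158.82 * 0.0186
Rg = 58.75 kN

58.75


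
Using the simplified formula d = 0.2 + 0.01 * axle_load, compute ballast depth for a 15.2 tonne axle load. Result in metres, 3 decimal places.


d = 0.2 + 0.01 * 15.2
d = 0.2 + 0.152
d = 0.352 m

0.352


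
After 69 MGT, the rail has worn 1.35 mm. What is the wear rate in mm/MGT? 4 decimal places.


Wear rate = total wear / cumulative tonnage
Rate = 1.35 / 69
Rate = 0.0196 mm/MGT

0.0196


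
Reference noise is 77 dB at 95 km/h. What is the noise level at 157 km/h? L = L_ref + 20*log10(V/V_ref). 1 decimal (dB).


V/V_ref = 157 / 95 = 1.652632
log10(1.652632) = 0.218176
20 * 0.218176 = 4.3635
L = 77 + 4.3635 = 81.4 dB

81.4


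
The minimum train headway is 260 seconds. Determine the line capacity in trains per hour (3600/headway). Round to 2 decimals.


Capacity = 3600 / headway
Capacity = 3600 / 260
Capacity = 13.85 trains/hour

13.85


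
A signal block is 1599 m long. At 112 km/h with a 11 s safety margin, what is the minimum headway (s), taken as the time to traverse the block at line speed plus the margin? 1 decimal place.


V = 112 / 3.6 = 31.1111 m/s
Block traversal time = 1599 / 31.1111 = 51.3964 s
Headway = 51.3964 + 11
Headway = 62.4 s

62.4


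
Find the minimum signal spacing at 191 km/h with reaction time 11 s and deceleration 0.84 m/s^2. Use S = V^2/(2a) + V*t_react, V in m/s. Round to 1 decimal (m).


V = 191 / 3.6 = 53.0556 m/s
Braking distance = 53.0556^2 / (2*0.84) = 1675.5309 m
Sighting distance = 53.0556 * 11 = 583.6111 m
S = 1675.5309 + 583.6111 = 2259.1 m

2259.1


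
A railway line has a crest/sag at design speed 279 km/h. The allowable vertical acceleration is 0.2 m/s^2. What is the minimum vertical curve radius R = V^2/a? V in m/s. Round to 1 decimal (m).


Convert speed: V = 279 / 3.6 = 77.5 m/s
V^2 = 6006.25 m^2/s^2
R_v = 6006.25 / 0.2
R_v = 30031.3 m

30031.3


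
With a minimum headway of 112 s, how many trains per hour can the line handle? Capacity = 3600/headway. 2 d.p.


Capacity = 3600 / headway
Capacity = 3600 / 112
Capacity = 32.14 trains/hour

32.14


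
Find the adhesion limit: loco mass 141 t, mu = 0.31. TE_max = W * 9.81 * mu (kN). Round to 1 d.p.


TE_max = W * g * mu
TE_max = 141 * 9.81 * 0.31
TE_max = 1383.21 * 0.31
TE_max = 428.8 kN

428.8


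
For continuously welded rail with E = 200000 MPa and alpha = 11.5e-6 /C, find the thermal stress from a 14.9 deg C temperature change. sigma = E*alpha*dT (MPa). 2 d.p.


sigma = E * alpha * dT
sigma = 200000 * 11.5e-6 * 14.9
sigma = 2.3 * 14.9
sigma = 34.27 MPa

34.27


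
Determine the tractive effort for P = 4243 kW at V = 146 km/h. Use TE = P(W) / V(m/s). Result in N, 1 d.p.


Convert: P = 4243 kW = 4243000 W
V = 146 / 3.6 = 40.5556 m/s
TE = 4243000 / 40.5556
TE = 104621.9 N

104621.9


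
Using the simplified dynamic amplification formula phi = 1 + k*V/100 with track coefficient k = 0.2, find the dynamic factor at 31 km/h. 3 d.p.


phi = 1 + k * V / 100
phi = 1 + 0.2 * 31 / 100
phi = 1 + 0.062
phi = 1.062

1.062


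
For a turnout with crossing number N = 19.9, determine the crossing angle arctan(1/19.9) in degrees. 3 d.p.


1/N = 1/19.9 = 0.050251
angle = arctan(0.050251) = 0.050209 rad
angle = 0.050209 * 180/pi = 2.877 degrees

2.877


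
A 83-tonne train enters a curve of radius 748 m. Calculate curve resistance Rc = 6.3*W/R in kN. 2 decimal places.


Rc = 6.3 * W / R
Rc = 6.3 * 83 / 748
Rc = 522.9 / 748
Rc = 0.70 kN

0.70


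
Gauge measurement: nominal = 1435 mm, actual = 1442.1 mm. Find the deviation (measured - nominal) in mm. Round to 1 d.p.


Deviation = measured - nominal
Deviation = 1442.1 - 1435
Deviation = 7.1 mm

7.1


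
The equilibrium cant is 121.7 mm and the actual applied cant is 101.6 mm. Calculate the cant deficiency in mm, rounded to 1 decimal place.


Cant deficiency = equilibrium cant - actual cant
CD = 121.7 - 101.6
CD = 20.1 mm

20.1


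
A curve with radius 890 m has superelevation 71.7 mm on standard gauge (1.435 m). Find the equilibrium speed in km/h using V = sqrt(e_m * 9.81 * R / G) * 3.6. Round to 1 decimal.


Convert cant: e = 71.7 mm = 0.0717 m
V_ms = sqrt(0.0717 * 9.81 * 890 / 1.435)
V_ms = sqrt(436.240787) = 20.8864 m/s
V = 20.8864 * 3.6 = 75.2 km/h

75.2


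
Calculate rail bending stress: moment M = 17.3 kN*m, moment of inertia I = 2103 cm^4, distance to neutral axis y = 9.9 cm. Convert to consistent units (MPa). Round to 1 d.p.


Convert units:
M = 17.3 kN*m = 17300000 N*mm
y = 9.9 cm = 99 mm
I = 2103 cm^4 = 21030000 mm^4
sigma = 17300000 * 99 / 21030000
sigma = 81.4 MPa

81.4


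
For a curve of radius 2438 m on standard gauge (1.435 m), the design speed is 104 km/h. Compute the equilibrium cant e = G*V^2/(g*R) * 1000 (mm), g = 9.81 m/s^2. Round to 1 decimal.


Convert speed: V = 104 / 3.6 = 28.8889 m/s
Apply formula: e = 1.435 * 28.8889^2 / (9.81 * 2438)
e = 1.435 * 834.5679 / 23916.78
e = 0.050074 m = 50.1 mm

50.1


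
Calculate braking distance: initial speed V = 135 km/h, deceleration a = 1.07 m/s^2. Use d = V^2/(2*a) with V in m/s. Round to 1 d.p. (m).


Convert speed: V = 135 / 3.6 = 37.5 m/s
V^2 = 1406.25
d = 1406.25 / (2 * 1.07)
d = 1406.25 / 2.14
d = 657.1 m

657.1


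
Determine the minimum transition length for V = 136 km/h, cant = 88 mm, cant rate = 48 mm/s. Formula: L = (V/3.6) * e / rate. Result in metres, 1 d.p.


Convert speed: V = 136 / 3.6 = 37.7778 m/s
L = 37.7778 * 88 / 48
L = 3324.4444 / 48
L = 69.3 m

69.3


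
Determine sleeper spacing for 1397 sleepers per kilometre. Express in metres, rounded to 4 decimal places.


Spacing = 1000 m / number of sleepers
Spacing = 1000 / 1397
Spacing = 0.7158 m

0.7158


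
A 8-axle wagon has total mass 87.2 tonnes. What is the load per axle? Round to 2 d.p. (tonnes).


Load per axle = total weight / number of axles
Load = 87.2 / 8
Load = 10.90 tonnes

10.90


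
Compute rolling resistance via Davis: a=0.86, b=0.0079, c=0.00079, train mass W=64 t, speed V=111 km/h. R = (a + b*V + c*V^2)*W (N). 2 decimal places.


b*V = 0.0079 * 111 = 0.8769
c*V^2 = 0.00079 * 12321 = 9.73359
R_per_t = 0.86 + 0.8769 + 9.73359 = 11.47049 N/t
R_total = 11.47049 * 64 = 734.11 N

734.11


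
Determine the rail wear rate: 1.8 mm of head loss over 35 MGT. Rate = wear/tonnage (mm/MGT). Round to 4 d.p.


Wear rate = total wear / cumulative tonnage
Rate = 1.8 / 35
Rate = 0.0514 mm/MGT

0.0514


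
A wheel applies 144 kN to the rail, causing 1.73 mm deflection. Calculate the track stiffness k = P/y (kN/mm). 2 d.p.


Track stiffness k = P / y
k = 144 / 1.73
k = 83.24 kN/mm

83.24


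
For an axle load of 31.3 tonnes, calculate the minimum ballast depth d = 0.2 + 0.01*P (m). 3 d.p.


d = 0.2 + 0.01 * 31.3
d = 0.2 + 0.313
d = 0.513 m

0.513


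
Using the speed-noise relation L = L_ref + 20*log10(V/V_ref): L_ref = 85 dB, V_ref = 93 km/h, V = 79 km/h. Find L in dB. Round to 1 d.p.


V/V_ref = 79 / 93 = 0.849462
log10(0.849462) = -0.070856
20 * -0.070856 = -1.4171
L = 85 + -1.4171 = 83.6 dB

83.6


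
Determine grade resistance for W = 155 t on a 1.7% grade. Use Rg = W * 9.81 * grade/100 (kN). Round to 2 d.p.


Rg = W * 9.81 * grade / 100
Rg = 155 * 9.81 * 1.7 / 100
Rg = 1520.55 * 0.017
Rg = 25.85 kN

25.85


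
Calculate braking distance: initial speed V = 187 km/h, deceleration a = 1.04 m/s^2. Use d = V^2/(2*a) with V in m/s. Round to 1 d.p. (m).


Convert speed: V = 187 / 3.6 = 51.9444 m/s
V^2 = 2698.2253
d = 2698.2253 / (2 * 1.04)
d = 2698.2253 / 2.08
d = 1297.2 m

1297.2


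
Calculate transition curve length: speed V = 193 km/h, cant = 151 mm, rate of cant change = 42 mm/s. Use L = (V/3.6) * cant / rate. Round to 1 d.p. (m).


Convert speed: V = 193 / 3.6 = 53.6111 m/s
L = 53.6111 * 151 / 42
L = 8095.2778 / 42
L = 192.7 m

192.7


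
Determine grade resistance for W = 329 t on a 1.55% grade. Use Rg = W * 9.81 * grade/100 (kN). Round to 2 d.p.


Rg = W * 9.81 * grade / 100
Rg = 329 * 9.81 * 1.55 / 100
Rg = 3227.49 * 0.0155
Rg = 50.03 kN

50.03


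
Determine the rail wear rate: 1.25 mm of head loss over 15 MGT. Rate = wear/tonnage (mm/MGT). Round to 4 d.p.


Wear rate = total wear / cumulative tonnage
Rate = 1.25 / 15
Rate = 0.0833 mm/MGT

0.0833


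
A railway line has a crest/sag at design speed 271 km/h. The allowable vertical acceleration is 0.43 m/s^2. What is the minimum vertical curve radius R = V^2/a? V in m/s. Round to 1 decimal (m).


Convert speed: V = 271 / 3.6 = 75.2778 m/s
V^2 = 5666.7438 m^2/s^2
R_v = 5666.7438 / 0.43
R_v = 13178.5 m

13178.5


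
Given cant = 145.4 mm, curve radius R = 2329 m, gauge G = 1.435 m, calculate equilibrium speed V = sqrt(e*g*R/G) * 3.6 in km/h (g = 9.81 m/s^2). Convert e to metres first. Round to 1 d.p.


Convert cant: e = 145.4 mm = 0.1454 m
V_ms = sqrt(0.1454 * 9.81 * 2329 / 1.435)
V_ms = sqrt(2315.000032) = 48.1144 m/s
V = 48.1144 * 3.6 = 173.2 km/h

173.2


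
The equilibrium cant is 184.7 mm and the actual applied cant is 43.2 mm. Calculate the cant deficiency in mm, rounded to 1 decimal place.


Cant deficiency = equilibrium cant - actual cant
CD = 184.7 - 43.2
CD = 141.5 mm

141.5


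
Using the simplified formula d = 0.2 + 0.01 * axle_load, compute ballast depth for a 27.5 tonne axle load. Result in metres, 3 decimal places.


d = 0.2 + 0.01 * 27.5
d = 0.2 + 0.275
d = 0.475 m

0.475


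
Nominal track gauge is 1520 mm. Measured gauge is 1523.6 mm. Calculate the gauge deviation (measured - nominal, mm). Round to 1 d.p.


Deviation = measured - nominal
Deviation = 1523.6 - 1520
Deviation = 3.6 mm

3.6


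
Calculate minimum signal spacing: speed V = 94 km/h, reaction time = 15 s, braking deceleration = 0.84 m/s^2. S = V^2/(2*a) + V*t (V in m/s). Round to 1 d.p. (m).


V = 94 / 3.6 = 26.1111 m/s
Braking distance = 26.1111^2 / (2*0.84) = 405.8275 m
Sighting distance = 26.1111 * 15 = 391.6667 m
S = 405.8275 + 391.6667 = 797.5 m

797.5


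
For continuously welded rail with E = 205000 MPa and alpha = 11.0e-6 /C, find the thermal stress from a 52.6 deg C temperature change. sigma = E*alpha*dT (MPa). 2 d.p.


sigma = E * alpha * dT
sigma = 205000 * 11.0e-6 * 52.6
sigma = 2.255 * 52.6
sigma = 118.61 MPa

118.61


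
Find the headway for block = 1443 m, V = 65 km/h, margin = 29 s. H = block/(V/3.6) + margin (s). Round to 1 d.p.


V = 65 / 3.6 = 18.0556 m/s
Block traversal time = 1443 / 18.0556 = 79.92 s
Headway = 79.92 + 29
Headway = 108.9 s

108.9


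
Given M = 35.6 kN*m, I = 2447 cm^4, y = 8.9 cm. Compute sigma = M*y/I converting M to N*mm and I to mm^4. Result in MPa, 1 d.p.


Convert units:
M = 35.6 kN*m = 35600000 N*mm
y = 8.9 cm = 89 mm
I = 2447 cm^4 = 24470000 mm^4
sigma = 35600000 * 89 / 24470000
sigma = 129.5 MPa

129.5


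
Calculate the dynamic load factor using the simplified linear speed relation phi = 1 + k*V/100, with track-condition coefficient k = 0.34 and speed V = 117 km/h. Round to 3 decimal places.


phi = 1 + k * V / 100
phi = 1 + 0.34 * 117 / 100
phi = 1 + 0.3978
phi = 1.398

1.398


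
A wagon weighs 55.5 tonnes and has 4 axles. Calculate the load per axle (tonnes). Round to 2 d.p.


Load per axle = total weight / number of axles
Load = 55.5 / 4
Load = 13.88 tonnes

13.88


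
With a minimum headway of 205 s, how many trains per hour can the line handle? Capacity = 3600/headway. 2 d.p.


Capacity = 3600 / headway
Capacity = 3600 / 205
Capacity = 17.56 trains/hour

17.56


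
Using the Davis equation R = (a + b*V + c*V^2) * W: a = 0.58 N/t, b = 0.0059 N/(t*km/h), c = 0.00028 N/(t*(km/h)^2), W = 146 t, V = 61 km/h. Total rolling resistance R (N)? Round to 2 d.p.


b*V = 0.0059 * 61 = 0.3599
c*V^2 = 0.00028 * 3721 = 1.04188
R_per_t = 0.58 + 0.3599 + 1.04188 = 1.98178 N/t
R_total = 1.98178 * 146 = 289.34 N

289.34


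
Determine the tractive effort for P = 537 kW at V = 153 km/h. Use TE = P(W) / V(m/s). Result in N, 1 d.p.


Convert: P = 537 kW = 537000 W
V = 153 / 3.6 = 42.5 m/s
TE = 537000 / 42.5
TE = 12635.3 N

12635.3


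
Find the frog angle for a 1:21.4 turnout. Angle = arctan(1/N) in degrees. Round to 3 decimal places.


1/N = 1/21.4 = 0.046729
angle = arctan(0.046729) = 0.046695 rad
angle = 0.046695 * 180/pi = 2.675 degrees

2.675


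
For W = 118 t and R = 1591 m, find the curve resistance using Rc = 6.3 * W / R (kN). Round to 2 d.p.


Rc = 6.3 * W / R
Rc = 6.3 * 118 / 1591
Rc = 743.4 / 1591
Rc = 0.47 kN

0.47


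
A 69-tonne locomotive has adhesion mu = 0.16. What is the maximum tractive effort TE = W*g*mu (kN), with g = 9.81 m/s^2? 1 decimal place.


TE_max = W * g * mu
TE_max = 69 * 9.81 * 0.16
TE_max = 676.89 * 0.16
TE_max = 108.3 kN

108.3


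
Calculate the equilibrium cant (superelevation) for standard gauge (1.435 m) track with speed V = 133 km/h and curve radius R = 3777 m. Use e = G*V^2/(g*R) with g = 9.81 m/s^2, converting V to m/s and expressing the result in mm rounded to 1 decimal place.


Convert speed: V = 133 / 3.6 = 36.9444 m/s
Apply formula: e = 1.435 * 36.9444^2 / (9.81 * 3777)
e = 1.435 * 1364.892 / 37052.37
e = 0.052861 m = 52.9 mm

52.9


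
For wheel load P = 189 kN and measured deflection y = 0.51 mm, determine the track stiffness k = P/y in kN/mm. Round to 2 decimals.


Track stiffness k = P / y
k = 189 / 0.51
k = 370.59 kN/mm

370.59


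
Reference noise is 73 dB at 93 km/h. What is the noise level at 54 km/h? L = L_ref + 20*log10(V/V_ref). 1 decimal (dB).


V/V_ref = 54 / 93 = 0.580645
log10(0.580645) = -0.236089
20 * -0.236089 = -4.7218
L = 73 + -4.7218 = 68.3 dB

68.3


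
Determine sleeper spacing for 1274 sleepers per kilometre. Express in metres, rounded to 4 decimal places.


Spacing = 1000 m / number of sleepers
Spacing = 1000 / 1274
Spacing = 0.7849 m

0.7849


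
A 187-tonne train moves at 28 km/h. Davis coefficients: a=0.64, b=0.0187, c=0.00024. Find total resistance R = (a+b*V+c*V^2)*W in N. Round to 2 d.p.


b*V = 0.0187 * 28 = 0.5236
c*V^2 = 0.00024 * 784 = 0.18816
R_per_t = 0.64 + 0.5236 + 0.18816 = 1.35176 N/t
R_total = 1.35176 * 187 = 252.78 N

252.78


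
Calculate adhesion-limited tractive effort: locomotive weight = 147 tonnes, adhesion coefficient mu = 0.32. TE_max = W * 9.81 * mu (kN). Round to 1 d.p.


TE_max = W * g * mu
TE_max = 147 * 9.81 * 0.32
TE_max = 1442.07 * 0.32
TE_max = 461.5 kN

461.5


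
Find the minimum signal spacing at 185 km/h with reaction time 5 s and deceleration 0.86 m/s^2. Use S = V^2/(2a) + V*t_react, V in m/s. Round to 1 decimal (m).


V = 185 / 3.6 = 51.3889 m/s
Braking distance = 51.3889^2 / (2*0.86) = 1535.3592 m
Sighting distance = 51.3889 * 5 = 256.9444 m
S = 1535.3592 + 256.9444 = 1792.3 m

1792.3


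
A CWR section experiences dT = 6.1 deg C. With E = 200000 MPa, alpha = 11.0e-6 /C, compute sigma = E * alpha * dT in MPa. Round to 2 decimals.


sigma = E * alpha * dT
sigma = 200000 * 11.0e-6 * 6.1
sigma = 2.2 * 6.1
sigma = 13.42 MPa

13.42


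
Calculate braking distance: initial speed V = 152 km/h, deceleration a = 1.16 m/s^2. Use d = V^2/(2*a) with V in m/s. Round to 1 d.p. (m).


Convert speed: V = 152 / 3.6 = 42.2222 m/s
V^2 = 1782.716
d = 1782.716 / (2 * 1.16)
d = 1782.716 / 2.32
d = 768.4 m

768.4


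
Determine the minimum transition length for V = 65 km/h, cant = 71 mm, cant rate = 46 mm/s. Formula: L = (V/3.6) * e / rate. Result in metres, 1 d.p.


Convert speed: V = 65 / 3.6 = 18.0556 m/s
L = 18.0556 * 71 / 46
L = 1281.9444 / 46
L = 27.9 m

27.9


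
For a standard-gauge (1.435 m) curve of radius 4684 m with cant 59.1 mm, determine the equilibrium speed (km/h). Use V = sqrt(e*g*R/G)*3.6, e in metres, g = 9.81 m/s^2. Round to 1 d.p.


Convert cant: e = 59.1 mm = 0.0591 m
V_ms = sqrt(0.0591 * 9.81 * 4684 / 1.435)
V_ms = sqrt(1892.437187) = 43.5022 m/s
V = 43.5022 * 3.6 = 156.6 km/h

156.6


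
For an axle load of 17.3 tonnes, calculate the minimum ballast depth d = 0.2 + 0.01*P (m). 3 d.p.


d = 0.2 + 0.01 * 17.3
d = 0.2 + 0.173
d = 0.373 m

0.373


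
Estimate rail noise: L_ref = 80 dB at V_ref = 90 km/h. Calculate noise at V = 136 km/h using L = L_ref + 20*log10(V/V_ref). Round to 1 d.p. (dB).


V/V_ref = 136 / 90 = 1.511111
log10(1.511111) = 0.179296
20 * 0.179296 = 3.5859
L = 80 + 3.5859 = 83.6 dB

83.6


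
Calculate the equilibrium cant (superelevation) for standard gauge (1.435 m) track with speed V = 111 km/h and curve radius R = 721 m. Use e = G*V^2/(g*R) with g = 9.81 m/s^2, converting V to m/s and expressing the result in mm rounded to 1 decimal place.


Convert speed: V = 111 / 3.6 = 30.8333 m/s
Apply formula: e = 1.435 * 30.8333^2 / (9.81 * 721)
e = 1.435 * 950.6944 / 7073.01
e = 0.192881 m = 192.9 mm

192.9


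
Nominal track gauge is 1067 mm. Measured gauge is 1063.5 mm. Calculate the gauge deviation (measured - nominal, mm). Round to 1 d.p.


Deviation = measured - nominal
Deviation = 1063.5 - 1067
Deviation = -3.5 mm

-3.5


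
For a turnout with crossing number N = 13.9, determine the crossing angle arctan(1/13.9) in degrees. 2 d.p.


1/N = 1/13.9 = 0.071942
angle = arctan(0.071942) = 0.071819 rad
angle = 0.071819 * 180/pi = 4.11 degrees

4.11


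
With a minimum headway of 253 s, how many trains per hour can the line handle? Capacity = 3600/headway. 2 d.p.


Capacity = 3600 / headway
Capacity = 3600 / 253
Capacity = 14.23 trains/hour

14.23


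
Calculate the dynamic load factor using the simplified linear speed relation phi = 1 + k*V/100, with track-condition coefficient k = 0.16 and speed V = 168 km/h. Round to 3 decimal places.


phi = 1 + k * V / 100
phi = 1 + 0.16 * 168 / 100
phi = 1 + 0.2688
phi = 1.269

1.269


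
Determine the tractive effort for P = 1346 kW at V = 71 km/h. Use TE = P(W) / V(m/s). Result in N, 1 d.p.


Convert: P = 1346 kW = 1346000 W
V = 71 / 3.6 = 19.7222 m/s
TE = 1346000 / 19.7222
TE = 68247.9 N

68247.9


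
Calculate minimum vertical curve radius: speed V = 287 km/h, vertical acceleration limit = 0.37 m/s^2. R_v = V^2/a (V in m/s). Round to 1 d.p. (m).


Convert speed: V = 287 / 3.6 = 79.7222 m/s
V^2 = 6355.6327 m^2/s^2
R_v = 6355.6327 / 0.37
R_v = 17177.4 m

17177.4


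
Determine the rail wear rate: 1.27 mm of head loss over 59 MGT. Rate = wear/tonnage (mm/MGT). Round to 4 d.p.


Wear rate = total wear / cumulative tonnage
Rate = 1.27 / 59
Rate = 0.0215 mm/MGT

0.0215


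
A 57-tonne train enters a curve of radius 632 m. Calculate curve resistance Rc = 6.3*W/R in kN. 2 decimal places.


Rc = 6.3 * W / R
Rc = 6.3 * 57 / 632
Rc = 359.1 / 632
Rc = 0.57 kN

0.57


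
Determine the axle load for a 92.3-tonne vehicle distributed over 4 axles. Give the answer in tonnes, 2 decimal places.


Load per axle = total weight / number of axles
Load = 92.3 / 4
Load = 23.08 tonnes

23.08


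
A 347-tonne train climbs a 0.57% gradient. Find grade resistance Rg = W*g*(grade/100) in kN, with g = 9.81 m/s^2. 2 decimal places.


Rg = W * 9.81 * grade / 100
Rg = 347 * 9.81 * 0.57 / 100
Rg = 3404.07 * 0.0057
Rg = 19.40 kN

19.40


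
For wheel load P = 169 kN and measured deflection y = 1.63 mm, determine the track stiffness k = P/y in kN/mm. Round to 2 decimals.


Track stiffness k = P / y
k = 169 / 1.63
k = 103.68 kN/mm

103.68


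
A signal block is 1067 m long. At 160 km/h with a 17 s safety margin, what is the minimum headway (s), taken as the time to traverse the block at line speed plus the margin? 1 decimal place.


V = 160 / 3.6 = 44.4444 m/s
Block traversal time = 1067 / 44.4444 = 24.0075 s
Headway = 24.0075 + 17
Headway = 41.0 s

41.0


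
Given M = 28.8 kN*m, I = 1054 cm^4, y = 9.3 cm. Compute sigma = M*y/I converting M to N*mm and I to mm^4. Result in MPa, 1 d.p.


Convert units:
M = 28.8 kN*m = 28800000 N*mm
y = 9.3 cm = 93 mm
I = 1054 cm^4 = 10540000 mm^4
sigma = 28800000 * 93 / 10540000
sigma = 254.1 MPa

254.1


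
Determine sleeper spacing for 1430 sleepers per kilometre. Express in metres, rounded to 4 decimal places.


Spacing = 1000 m / number of sleepers
Spacing = 1000 / 1430
Spacing = 0.6993 m

0.6993


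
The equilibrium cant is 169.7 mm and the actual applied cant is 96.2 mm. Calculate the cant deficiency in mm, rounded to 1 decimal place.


Cant deficiency = equilibrium cant - actual cant
CD = 169.7 - 96.2
CD = 73.5 mm

73.5


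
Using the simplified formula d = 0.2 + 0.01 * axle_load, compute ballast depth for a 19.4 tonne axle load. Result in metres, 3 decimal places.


d = 0.2 + 0.01 * 19.4
d = 0.2 + 0.194
d = 0.394 m

0.394


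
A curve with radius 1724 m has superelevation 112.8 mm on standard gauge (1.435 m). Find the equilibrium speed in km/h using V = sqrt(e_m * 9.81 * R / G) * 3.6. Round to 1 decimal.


Convert cant: e = 112.8 mm = 0.1128 m
V_ms = sqrt(0.1128 * 9.81 * 1724 / 1.435)
V_ms = sqrt(1329.423855) = 36.4613 m/s
V = 36.4613 * 3.6 = 131.3 km/h

131.3
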